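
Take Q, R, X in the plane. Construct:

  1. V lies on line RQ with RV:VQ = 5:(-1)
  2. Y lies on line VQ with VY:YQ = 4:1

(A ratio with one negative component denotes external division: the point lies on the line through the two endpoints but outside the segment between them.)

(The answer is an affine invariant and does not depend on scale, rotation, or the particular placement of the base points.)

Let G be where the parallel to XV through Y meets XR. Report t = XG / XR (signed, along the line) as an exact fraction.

Choose coordinates Q = (0, 0), R = (1, 0), X = (0, 1).
1. V lies on line RQ with RV:VQ = 5:(-1) ⇒ V = (-1/4, 0)
2. Y lies on line VQ with VY:YQ = 4:1 ⇒ Y = (-1/20, 0)
through Y parallel to XV: direction (-1/4, -1); meets XR at G = (4/25, 21/25)
G = X + t·(R−X) with t = 4/25

t = 4/25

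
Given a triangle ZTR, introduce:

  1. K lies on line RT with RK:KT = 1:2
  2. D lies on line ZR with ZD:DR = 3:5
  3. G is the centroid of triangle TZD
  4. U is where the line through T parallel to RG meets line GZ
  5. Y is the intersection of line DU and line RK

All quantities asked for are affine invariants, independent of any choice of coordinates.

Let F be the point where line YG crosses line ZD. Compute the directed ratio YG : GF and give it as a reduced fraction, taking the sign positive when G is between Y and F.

Choose coordinates Z = (0, 0), T = (1, 0), R = (0, 1).
1. K lies on line RT with RK:KT = 1:2 ⇒ K = (1/3, 2/3)
2. D lies on line ZR with ZD:DR = 3:5 ⇒ D = (0, 3/8)
3. G is the centroid of triangle TZD ⇒ G = (1/3, 1/8)
4. U is where the line through T parallel to RG meets line GZ ⇒ U = (7/8, 21/64)
5. Y is the intersection of line DU and line RK ⇒ Y = (35/53, 18/53)
line YG meets ZD at F = (0, -3/32)
G = Y + t·(F−Y) with t = 52/105, so YG:GF = 52/105:53/105

YG:GF = 52/53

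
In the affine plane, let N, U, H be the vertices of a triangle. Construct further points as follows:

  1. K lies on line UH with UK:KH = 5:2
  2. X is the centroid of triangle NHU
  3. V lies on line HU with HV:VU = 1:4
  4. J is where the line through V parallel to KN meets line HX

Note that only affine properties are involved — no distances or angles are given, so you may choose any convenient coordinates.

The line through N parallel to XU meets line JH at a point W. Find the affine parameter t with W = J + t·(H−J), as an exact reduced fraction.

Set N = (0, 0), U = (1, 0), H = (0, 1); any affine frame gives the same invariant.
1. K lies on line UH with UK:KH = 5:2 ⇒ K = (2/7, 5/7)
2. X is the centroid of triangle NHU ⇒ X = (1/3, 1/3)
3. V lies on line HU with HV:VU = 1:4 ⇒ V = (1/5, 4/5)
4. J is where the line through V parallel to KN meets line HX ⇒ J = (7/45, 31/45)
through N parallel to XU: direction (2/3, -1/3); meets JH at W = (2/3, -1/3)
W = J + t·(H−J) with t = -23/7

t = -23/7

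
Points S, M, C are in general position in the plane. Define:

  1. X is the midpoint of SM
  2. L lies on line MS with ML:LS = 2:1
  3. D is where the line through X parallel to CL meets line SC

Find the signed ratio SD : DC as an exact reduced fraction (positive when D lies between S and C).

SD:DC = -3

Work in coordinates with S = (0, 0), M = (1, 0), C = (0, 1).
1. X is the midpoint of SM ⇒ X = (1/2, 0)
2. L lies on line MS with ML:LS = 2:1 ⇒ L = (1/3, 0)
3. D is where the line through X parallel to CL meets line SC ⇒ D = (0, 3/2)
D = S + t·(C−S) with t = 3/2, so SD:DC = t:(1−t) = 3/2:-1/2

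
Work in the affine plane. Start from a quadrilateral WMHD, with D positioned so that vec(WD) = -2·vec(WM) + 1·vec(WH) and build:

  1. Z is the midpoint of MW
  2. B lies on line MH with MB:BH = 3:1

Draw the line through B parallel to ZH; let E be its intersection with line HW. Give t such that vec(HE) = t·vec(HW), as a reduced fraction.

Assign W = (0, 0), M = (1, 0), H = (0, 1), D = (-2, 1) — the answer is frame-independent, so this choice is without loss of generality.
1. Z is the midpoint of MW ⇒ Z = (1/2, 0)
2. B lies on line MH with MB:BH = 3:1 ⇒ B = (1/4, 3/4)
through B parallel to ZH: direction (-1/2, 1); meets HW at E = (0, 5/4)
E = H + t·(W−H) with t = -1/4

t = -1/4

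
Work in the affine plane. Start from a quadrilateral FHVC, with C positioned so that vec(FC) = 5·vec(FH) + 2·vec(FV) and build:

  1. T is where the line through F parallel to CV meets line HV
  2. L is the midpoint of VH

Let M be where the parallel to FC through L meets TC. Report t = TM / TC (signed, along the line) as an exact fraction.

t = 14/5

Choose coordinates F = (0, 0), H = (1, 0), V = (0, 1), C = (5, 2).
1. T is where the line through F parallel to CV meets line HV ⇒ T = (5/6, 1/6)
2. L is the midpoint of VH ⇒ L = (1/2, 1/2)
through L parallel to FC: direction (5, 2); meets TC at M = (25/2, 53/10)
M = T + t·(C−T) with t = 14/5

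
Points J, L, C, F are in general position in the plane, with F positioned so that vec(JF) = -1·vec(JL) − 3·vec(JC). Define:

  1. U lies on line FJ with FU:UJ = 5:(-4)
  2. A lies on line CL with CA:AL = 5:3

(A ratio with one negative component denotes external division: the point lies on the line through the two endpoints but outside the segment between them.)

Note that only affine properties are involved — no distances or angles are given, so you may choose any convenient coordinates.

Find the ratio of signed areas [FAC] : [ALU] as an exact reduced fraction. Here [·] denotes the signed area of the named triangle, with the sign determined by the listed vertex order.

Choose coordinates J = (0, 0), L = (1, 0), C = (0, 1), F = (-1, -3).
1. U lies on line FJ with FU:UJ = 5:(-4) ⇒ U = (4, 12)
2. A lies on line CL with CA:AL = 5:3 ⇒ A = (5/8, 3/8)
2·[FAC] = 25/8, 2·[ALU] = 45/8
[FAC]:[ALU] = 25/8:45/8 = 5/9

[FAC]:[ALU] = 5/9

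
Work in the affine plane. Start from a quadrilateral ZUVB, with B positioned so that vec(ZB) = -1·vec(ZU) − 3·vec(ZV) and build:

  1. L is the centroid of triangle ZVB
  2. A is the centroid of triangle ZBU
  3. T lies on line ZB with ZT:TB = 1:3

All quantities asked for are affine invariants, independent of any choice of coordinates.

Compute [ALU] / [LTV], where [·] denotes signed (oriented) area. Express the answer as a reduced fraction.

Assign Z = (0, 0), U = (1, 0), V = (0, 1), B = (-1, -3) — the answer is frame-independent, so this choice is without loss of generality.
1. L is the centroid of triangle ZVB ⇒ L = (-1/3, -2/3)
2. A is the centroid of triangle ZBU ⇒ A = (0, -1)
3. T lies on line ZB with ZT:TB = 1:3 ⇒ T = (-1/4, -3/4)
2·[ALU] = -2/3, 2·[LTV] = 1/6
[ALU]:[LTV] = -2/3:1/6 = -4

[ALU]:[LTV] = -4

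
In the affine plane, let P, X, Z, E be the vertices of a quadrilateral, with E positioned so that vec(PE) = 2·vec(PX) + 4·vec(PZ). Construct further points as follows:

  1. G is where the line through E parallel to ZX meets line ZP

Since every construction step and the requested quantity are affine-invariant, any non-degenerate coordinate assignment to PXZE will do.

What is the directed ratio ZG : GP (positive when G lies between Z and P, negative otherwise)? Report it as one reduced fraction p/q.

Set P = (0, 0), X = (1, 0), Z = (0, 1), E = (2, 4); any affine frame gives the same invariant.
1. G is where the line through E parallel to ZX meets line ZP ⇒ G = (0, 6)
G = Z + t·(P−Z) with t = -5, so ZG:GP = t:(1−t) = -5:6

ZG:GP = -5/6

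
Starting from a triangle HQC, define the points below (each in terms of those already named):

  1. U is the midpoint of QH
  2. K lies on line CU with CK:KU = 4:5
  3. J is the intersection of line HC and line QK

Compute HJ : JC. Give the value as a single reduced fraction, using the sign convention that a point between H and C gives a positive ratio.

Choose coordinates H = (0, 0), Q = (1, 0), C = (0, 1).
1. U is the midpoint of QH ⇒ U = (1/2, 0)
2. K lies on line CU with CK:KU = 4:5 ⇒ K = (2/9, 5/9)
3. J is the intersection of line HC and line QK ⇒ J = (0, 5/7)
J = H + t·(C−H) with t = 5/7, so HJ:JC = t:(1−t) = 5/7:2/7

HJ:JC = 5/2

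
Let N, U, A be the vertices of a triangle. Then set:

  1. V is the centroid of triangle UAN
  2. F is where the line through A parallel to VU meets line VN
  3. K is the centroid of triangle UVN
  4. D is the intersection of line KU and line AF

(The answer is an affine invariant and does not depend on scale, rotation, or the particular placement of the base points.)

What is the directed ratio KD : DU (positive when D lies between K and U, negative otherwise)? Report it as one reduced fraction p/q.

Set N = (0, 0), U = (1, 0), A = (0, 1); any affine frame gives the same invariant.
1. V is the centroid of triangle UAN ⇒ V = (1/3, 1/3)
2. F is where the line through A parallel to VU meets line VN ⇒ F = (2/3, 2/3)
3. K is the centroid of triangle UVN ⇒ K = (4/9, 1/9)
4. D is the intersection of line KU and line AF ⇒ D = (8/3, -1/3)
D = K + t·(U−K) with t = 4, so KD:DU = t:(1−t) = 4:-3

KD:DU = -4/3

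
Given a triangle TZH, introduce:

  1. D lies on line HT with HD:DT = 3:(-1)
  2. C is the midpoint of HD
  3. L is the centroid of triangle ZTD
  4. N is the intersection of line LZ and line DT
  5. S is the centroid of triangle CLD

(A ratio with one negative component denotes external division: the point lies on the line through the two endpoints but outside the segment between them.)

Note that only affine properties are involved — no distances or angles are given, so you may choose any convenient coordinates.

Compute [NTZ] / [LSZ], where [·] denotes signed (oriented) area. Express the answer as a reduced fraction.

[NTZ]:[LSZ] = 9/2

Assign T = (0, 0), Z = (1, 0), H = (0, 1) — the answer is frame-independent, so this choice is without loss of generality.
1. D lies on line HT with HD:DT = 3:(-1) ⇒ D = (0, -1/2)
2. C is the midpoint of HD ⇒ C = (0, 1/4)
3. L is the centroid of triangle ZTD ⇒ L = (1/3, -1/6)
4. N is the intersection of line LZ and line DT ⇒ N = (0, -1/4)
5. S is the centroid of triangle CLD ⇒ S = (1/9, -5/36)
2·[NTZ] = -1/4, 2·[LSZ] = -1/18
[NTZ]:[LSZ] = -1/4:-1/18 = 9/2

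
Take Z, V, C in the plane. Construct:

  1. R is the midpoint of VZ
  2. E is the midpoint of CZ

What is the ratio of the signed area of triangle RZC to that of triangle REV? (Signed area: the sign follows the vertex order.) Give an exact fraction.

[RZC]:[REV] = 2

Choose coordinates Z = (0, 0), V = (1, 0), C = (0, 1).
1. R is the midpoint of VZ ⇒ R = (1/2, 0)
2. E is the midpoint of CZ ⇒ E = (0, 1/2)
2·[RZC] = -1/2, 2·[REV] = -1/4
[RZC]:[REV] = -1/2:-1/4 = 2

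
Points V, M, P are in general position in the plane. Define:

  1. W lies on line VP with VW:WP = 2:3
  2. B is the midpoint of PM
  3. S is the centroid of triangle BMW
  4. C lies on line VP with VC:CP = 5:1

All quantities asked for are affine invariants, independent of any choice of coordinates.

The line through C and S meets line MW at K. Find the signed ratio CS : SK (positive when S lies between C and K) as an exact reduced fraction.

CS:SK = 10/3

Work in coordinates with V = (0, 0), M = (1, 0), P = (0, 1).
1. W lies on line VP with VW:WP = 2:3 ⇒ W = (0, 2/5)
2. B is the midpoint of PM ⇒ B = (1/2, 1/2)
3. S is the centroid of triangle BMW ⇒ S = (1/2, 3/10)
4. C lies on line VP with VC:CP = 5:1 ⇒ C = (0, 5/6)
line CS meets MW at K = (13/20, 7/50)
S = C + t·(K−C) with t = 10/13, so CS:SK = 10/13:3/13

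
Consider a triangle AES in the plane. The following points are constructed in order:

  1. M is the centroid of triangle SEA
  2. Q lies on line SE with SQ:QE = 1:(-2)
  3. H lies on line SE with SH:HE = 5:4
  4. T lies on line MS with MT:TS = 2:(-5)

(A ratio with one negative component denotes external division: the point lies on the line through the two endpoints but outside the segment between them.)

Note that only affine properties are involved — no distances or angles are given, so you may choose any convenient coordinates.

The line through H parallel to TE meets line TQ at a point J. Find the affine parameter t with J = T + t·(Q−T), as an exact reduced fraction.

t = 2/9

Assign A = (0, 0), E = (1, 0), S = (0, 1) — the answer is frame-independent, so this choice is without loss of generality.
1. M is the centroid of triangle SEA ⇒ M = (1/3, 1/3)
2. Q lies on line SE with SQ:QE = 1:(-2) ⇒ Q = (-1, 2)
3. H lies on line SE with SH:HE = 5:4 ⇒ H = (5/9, 4/9)
4. T lies on line MS with MT:TS = 2:(-5) ⇒ T = (5/9, -1/9)
through H parallel to TE: direction (4/9, 1/9); meets TQ at J = (17/81, 29/81)
J = T + t·(Q−T) with t = 2/9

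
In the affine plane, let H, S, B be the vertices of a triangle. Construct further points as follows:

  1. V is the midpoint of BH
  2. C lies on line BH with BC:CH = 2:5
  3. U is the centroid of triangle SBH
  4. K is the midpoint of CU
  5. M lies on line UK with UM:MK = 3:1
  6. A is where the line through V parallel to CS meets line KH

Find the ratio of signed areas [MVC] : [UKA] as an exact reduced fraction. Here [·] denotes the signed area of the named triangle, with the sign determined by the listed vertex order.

Choose coordinates H = (0, 0), S = (1, 0), B = (0, 1).
1. V is the midpoint of BH ⇒ V = (0, 1/2)
2. C lies on line BH with BC:CH = 2:5 ⇒ C = (0, 5/7)
3. U is the centroid of triangle SBH ⇒ U = (1/3, 1/3)
4. K is the midpoint of CU ⇒ K = (1/6, 11/21)
5. M lies on line UK with UM:MK = 3:1 ⇒ M = (5/24, 10/21)
6. A is where the line through V parallel to CS meets line KH ⇒ A = (7/54, 11/27)
2·[MVC] = -5/112, 2·[UKA] = 5/189
[MVC]:[UKA] = -5/112:5/189 = -27/16

[MVC]:[UKA] = -27/16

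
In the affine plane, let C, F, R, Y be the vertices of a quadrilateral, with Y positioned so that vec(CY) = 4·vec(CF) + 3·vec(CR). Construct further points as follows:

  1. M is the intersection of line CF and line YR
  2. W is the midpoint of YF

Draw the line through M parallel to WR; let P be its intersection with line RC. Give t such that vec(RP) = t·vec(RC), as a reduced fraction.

Work in coordinates with C = (0, 0), F = (1, 0), R = (0, 1), Y = (4, 3).
1. M is the intersection of line CF and line YR ⇒ M = (-2, 0)
2. W is the midpoint of YF ⇒ W = (5/2, 3/2)
through M parallel to WR: direction (-5/2, -1/2); meets RC at P = (0, 2/5)
P = R + t·(C−R) with t = 3/5

t = 3/5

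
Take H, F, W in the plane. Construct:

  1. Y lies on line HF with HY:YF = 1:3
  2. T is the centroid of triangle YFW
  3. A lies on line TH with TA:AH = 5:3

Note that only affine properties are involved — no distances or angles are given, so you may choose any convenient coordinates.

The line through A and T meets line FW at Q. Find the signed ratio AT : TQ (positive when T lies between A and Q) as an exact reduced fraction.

AT:TQ = 15/8

Work in coordinates with H = (0, 0), F = (1, 0), W = (0, 1).
1. Y lies on line HF with HY:YF = 1:3 ⇒ Y = (1/4, 0)
2. T is the centroid of triangle YFW ⇒ T = (5/12, 1/3)
3. A lies on line TH with TA:AH = 5:3 ⇒ A = (5/32, 1/8)
line AT meets FW at Q = (5/9, 4/9)
T = A + t·(Q−A) with t = 15/23, so AT:TQ = 15/23:8/23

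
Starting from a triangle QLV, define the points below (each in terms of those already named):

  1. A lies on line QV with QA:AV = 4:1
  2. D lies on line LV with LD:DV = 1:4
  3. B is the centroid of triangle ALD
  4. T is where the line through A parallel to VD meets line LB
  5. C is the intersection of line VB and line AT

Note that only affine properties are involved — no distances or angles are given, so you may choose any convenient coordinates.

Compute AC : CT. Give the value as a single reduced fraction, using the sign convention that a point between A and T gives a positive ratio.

AC:CT = -9/10

Choose coordinates Q = (0, 0), L = (1, 0), V = (0, 1).
1. A lies on line QV with QA:AV = 4:1 ⇒ A = (0, 4/5)
2. D lies on line LV with LD:DV = 1:4 ⇒ D = (4/5, 1/5)
3. B is the centroid of triangle ALD ⇒ B = (3/5, 1/3)
4. T is where the line through A parallel to VD meets line LB ⇒ T = (-1/5, 1)
5. C is the intersection of line VB and line AT ⇒ C = (9/5, -1)
C = A + t·(T−A) with t = -9, so AC:CT = t:(1−t) = -9:10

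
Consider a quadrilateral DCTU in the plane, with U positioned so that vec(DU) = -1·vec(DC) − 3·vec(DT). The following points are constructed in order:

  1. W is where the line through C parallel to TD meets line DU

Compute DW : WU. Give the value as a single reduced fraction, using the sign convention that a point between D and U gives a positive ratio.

DW:WU = -1/2

Choose coordinates D = (0, 0), C = (1, 0), T = (0, 1), U = (-1, -3).
1. W is where the line through C parallel to TD meets line DU ⇒ W = (1, 3)
W = D + t·(U−D) with t = -1, so DW:WU = t:(1−t) = -1:2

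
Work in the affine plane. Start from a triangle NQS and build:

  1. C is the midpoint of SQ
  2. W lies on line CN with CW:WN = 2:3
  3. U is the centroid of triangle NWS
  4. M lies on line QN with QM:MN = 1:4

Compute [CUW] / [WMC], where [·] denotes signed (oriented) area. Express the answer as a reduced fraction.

Choose coordinates N = (0, 0), Q = (1, 0), S = (0, 1).
1. C is the midpoint of SQ ⇒ C = (1/2, 1/2)
2. W lies on line CN with CW:WN = 2:3 ⇒ W = (3/10, 3/10)
3. U is the centroid of triangle NWS ⇒ U = (1/10, 13/30)
4. M lies on line QN with QM:MN = 1:4 ⇒ M = (4/5, 0)
2·[CUW] = 1/15, 2·[WMC] = 4/25
[CUW]:[WMC] = 1/15:4/25 = 5/12

[CUW]:[WMC] = 5/12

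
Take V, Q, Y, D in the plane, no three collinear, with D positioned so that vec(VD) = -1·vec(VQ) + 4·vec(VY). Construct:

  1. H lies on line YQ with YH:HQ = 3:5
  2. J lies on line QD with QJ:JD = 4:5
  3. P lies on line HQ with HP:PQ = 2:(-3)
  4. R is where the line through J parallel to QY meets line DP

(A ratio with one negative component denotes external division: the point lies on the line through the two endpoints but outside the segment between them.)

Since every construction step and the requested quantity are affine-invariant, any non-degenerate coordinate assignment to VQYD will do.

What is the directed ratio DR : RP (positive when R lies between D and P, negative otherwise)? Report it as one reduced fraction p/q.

Assign V = (0, 0), Q = (1, 0), Y = (0, 1), D = (-1, 4) — the answer is frame-independent, so this choice is without loss of generality.
1. H lies on line YQ with YH:HQ = 3:5 ⇒ H = (3/8, 5/8)
2. J lies on line QD with QJ:JD = 4:5 ⇒ J = (1/9, 16/9)
3. P lies on line HQ with HP:PQ = 2:(-3) ⇒ P = (-7/8, 15/8)
4. R is where the line through J parallel to QY meets line DP ⇒ R = (-67/72, 203/72)
R = D + t·(P−D) with t = 5/9, so DR:RP = t:(1−t) = 5/9:4/9

DR:RP = 5/4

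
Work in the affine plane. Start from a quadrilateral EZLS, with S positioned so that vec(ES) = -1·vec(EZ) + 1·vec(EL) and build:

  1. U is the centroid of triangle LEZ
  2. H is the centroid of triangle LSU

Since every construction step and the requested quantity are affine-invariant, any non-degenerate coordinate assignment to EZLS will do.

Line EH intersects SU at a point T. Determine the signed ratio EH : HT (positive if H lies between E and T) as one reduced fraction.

Set E = (0, 0), Z = (1, 0), L = (0, 1), S = (-1, 1); any affine frame gives the same invariant.
1. U is the centroid of triangle LEZ ⇒ U = (1/3, 1/3)
2. H is the centroid of triangle LSU ⇒ H = (-2/9, 7/9)
line EH meets SU at T = (-1/6, 7/12)
H = E + t·(T−E) with t = 4/3, so EH:HT = 4/3:-1/3

EH:HT = -4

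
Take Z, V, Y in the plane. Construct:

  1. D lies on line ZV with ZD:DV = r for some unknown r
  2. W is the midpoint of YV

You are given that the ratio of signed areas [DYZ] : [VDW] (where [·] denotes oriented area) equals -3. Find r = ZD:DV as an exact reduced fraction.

Assign Z = (0, 0), V = (1, 0), Y = (0, 1) — the answer is frame-independent, so this choice is without loss of generality.
1. With ZD:DV = r, write λ = r/(r+1) so D = Z + λ·(V−Z); D is affine-linear in λ
2. W is the midpoint of YV ⇒ W = (1/2, 1/2)
Every point depending on D is an affine combination of D and λ-independent points, so each such coordinate is linear in λ; the λ² term in each signed area is a multiple of (V−Z)×(V−Z) = 0, so 2·[DYZ] and 2·[VDW] are each linear in λ. Evaluating at λ=0 and λ=1:
  2·[DYZ] = λ,   2·[VDW] = 1/2·λ − 1/2
So [DYZ]:[VDW] = (λ) / (1/2·λ − 1/2). Setting this equal to -3:
  λ = -3·(1/2·λ − 1/2)  ⇒  λ = 3/5
Then r = λ/(1−λ) = (3/5)/(2/5) = 3/2. Check: with r = 3/2, D = (3/5, 0) and [DYZ]:[VDW] = -3 as required.

r = 3/2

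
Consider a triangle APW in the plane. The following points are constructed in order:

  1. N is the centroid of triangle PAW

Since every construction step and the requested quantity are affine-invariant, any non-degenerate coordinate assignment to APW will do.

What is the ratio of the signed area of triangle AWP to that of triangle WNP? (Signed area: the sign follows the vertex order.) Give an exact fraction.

[AWP]:[WNP] = -3

Assign A = (0, 0), P = (1, 0), W = (0, 1) — the answer is frame-independent, so this choice is without loss of generality.
1. N is the centroid of triangle PAW ⇒ N = (1/3, 1/3)
2·[AWP] = -1, 2·[WNP] = 1/3
[AWP]:[WNP] = -1:1/3 = -3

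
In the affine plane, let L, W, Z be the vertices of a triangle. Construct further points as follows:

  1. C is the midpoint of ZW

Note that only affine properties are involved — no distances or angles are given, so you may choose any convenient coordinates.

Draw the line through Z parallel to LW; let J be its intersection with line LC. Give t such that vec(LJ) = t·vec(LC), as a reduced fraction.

t = 2

Set L = (0, 0), W = (1, 0), Z = (0, 1); any affine frame gives the same invariant.
1. C is the midpoint of ZW ⇒ C = (1/2, 1/2)
through Z parallel to LW: direction (1, 0); meets LC at J = (1, 1)
J = L + t·(C−L) with t = 2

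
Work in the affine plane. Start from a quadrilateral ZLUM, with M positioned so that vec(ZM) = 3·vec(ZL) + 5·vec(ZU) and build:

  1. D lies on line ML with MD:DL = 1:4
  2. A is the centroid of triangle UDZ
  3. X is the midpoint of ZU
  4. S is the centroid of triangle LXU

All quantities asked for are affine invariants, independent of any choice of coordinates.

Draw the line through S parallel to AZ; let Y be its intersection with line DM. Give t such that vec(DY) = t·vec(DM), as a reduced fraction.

Assign Z = (0, 0), L = (1, 0), U = (0, 1), M = (3, 5) — the answer is frame-independent, so this choice is without loss of generality.
1. D lies on line ML with MD:DL = 1:4 ⇒ D = (13/5, 4)
2. A is the centroid of triangle UDZ ⇒ A = (13/15, 5/3)
3. X is the midpoint of ZU ⇒ X = (0, 1/2)
4. S is the centroid of triangle LXU ⇒ S = (1/3, 1/2)
through S parallel to AZ: direction (-13/15, -5/3); meets DM at Y = (184/45, 139/18)
Y = D + t·(M−D) with t = 67/18

t = 67/18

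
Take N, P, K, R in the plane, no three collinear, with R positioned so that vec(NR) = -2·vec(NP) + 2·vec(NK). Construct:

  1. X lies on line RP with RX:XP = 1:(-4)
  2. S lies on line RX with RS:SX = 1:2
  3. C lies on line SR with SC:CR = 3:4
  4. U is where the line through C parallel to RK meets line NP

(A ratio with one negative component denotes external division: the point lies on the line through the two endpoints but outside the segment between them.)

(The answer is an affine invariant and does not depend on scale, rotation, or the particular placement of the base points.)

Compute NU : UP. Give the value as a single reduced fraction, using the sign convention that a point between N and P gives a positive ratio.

Set N = (0, 0), P = (1, 0), K = (0, 1), R = (-2, 2); any affine frame gives the same invariant.
1. X lies on line RP with RX:XP = 1:(-4) ⇒ X = (-3, 8/3)
2. S lies on line RX with RS:SX = 1:2 ⇒ S = (-7/3, 20/9)
3. C lies on line SR with SC:CR = 3:4 ⇒ C = (-46/21, 134/63)
4. U is where the line through C parallel to RK meets line NP ⇒ U = (130/63, 0)
U = N + t·(P−N) with t = 130/63, so NU:UP = t:(1−t) = 130/63:-67/63

NU:UP = -130/67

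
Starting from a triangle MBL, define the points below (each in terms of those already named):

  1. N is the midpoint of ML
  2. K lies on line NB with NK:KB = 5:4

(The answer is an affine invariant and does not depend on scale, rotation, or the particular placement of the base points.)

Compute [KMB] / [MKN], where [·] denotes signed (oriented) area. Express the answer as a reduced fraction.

[KMB]:[MKN] = 4/5

Choose coordinates M = (0, 0), B = (1, 0), L = (0, 1).
1. N is the midpoint of ML ⇒ N = (0, 1/2)
2. K lies on line NB with NK:KB = 5:4 ⇒ K = (5/9, 2/9)
2·[KMB] = 2/9, 2·[MKN] = 5/18
[KMB]:[MKN] = 2/9:5/18 = 4/5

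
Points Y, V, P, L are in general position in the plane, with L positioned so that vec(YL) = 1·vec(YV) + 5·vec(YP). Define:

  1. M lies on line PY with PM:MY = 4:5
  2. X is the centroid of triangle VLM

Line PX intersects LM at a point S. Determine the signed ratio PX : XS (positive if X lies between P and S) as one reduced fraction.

Work in coordinates with Y = (0, 0), V = (1, 0), P = (0, 1), L = (1, 5).
1. M lies on line PY with PM:MY = 4:5 ⇒ M = (0, 5/9)
2. X is the centroid of triangle VLM ⇒ X = (2/3, 50/27)
line PX meets LM at S = (8/57, 605/513)
X = P + t·(S−P) with t = 19/4, so PX:XS = 19/4:-15/4

PX:XS = -19/15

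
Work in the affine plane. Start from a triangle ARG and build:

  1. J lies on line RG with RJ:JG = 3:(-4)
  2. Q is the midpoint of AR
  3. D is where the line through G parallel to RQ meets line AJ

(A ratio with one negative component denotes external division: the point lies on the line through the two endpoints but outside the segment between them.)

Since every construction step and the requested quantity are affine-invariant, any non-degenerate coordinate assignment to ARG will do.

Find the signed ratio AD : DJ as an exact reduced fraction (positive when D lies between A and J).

Choose coordinates A = (0, 0), R = (1, 0), G = (0, 1).
1. J lies on line RG with RJ:JG = 3:(-4) ⇒ J = (4, -3)
2. Q is the midpoint of AR ⇒ Q = (1/2, 0)
3. D is where the line through G parallel to RQ meets line AJ ⇒ D = (-4/3, 1)
D = A + t·(J−A) with t = -1/3, so AD:DJ = t:(1−t) = -1/3:4/3

AD:DJ = -1/4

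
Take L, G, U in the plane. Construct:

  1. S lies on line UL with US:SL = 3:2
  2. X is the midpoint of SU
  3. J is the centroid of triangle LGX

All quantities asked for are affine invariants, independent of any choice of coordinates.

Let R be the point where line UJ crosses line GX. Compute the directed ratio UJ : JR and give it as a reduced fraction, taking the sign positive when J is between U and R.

Assign L = (0, 0), G = (1, 0), U = (0, 1) — the answer is frame-independent, so this choice is without loss of generality.
1. S lies on line UL with US:SL = 3:2 ⇒ S = (0, 2/5)
2. X is the midpoint of SU ⇒ X = (0, 7/10)
3. J is the centroid of triangle LGX ⇒ J = (1/3, 7/30)
line UJ meets GX at R = (3/16, 91/160)
J = U + t·(R−U) with t = 16/9, so UJ:JR = 16/9:-7/9

UJ:JR = -16/7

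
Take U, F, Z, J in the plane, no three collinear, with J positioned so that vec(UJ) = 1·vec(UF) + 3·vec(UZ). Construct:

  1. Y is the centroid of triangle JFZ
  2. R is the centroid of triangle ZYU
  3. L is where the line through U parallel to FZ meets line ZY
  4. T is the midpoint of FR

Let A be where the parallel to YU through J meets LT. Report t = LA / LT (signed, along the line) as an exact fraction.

t = 6/17

Assign U = (0, 0), F = (1, 0), Z = (0, 1), J = (1, 3) — the answer is frame-independent, so this choice is without loss of generality.
1. Y is the centroid of triangle JFZ ⇒ Y = (2/3, 4/3)
2. R is the centroid of triangle ZYU ⇒ R = (2/9, 7/9)
3. L is where the line through U parallel to FZ meets line ZY ⇒ L = (-2/3, 2/3)
4. T is the midpoint of FR ⇒ T = (11/18, 7/18)
through J parallel to YU: direction (-2/3, -4/3); meets LT at A = (-11/51, 29/51)
A = L + t·(T−L) with t = 6/17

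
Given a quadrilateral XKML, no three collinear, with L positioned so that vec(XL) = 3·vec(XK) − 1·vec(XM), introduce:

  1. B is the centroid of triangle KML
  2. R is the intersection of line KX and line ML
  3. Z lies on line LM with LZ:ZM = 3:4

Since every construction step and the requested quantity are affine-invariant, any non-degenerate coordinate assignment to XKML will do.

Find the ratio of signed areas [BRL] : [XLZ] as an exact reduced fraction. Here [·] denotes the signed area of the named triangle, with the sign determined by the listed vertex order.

[BRL]:[XLZ] = -7/54

Choose coordinates X = (0, 0), K = (1, 0), M = (0, 1), L = (3, -1).
1. B is the centroid of triangle KML ⇒ B = (4/3, 0)
2. R is the intersection of line KX and line ML ⇒ R = (3/2, 0)
3. Z lies on line LM with LZ:ZM = 3:4 ⇒ Z = (12/7, -1/7)
2·[BRL] = -1/6, 2·[XLZ] = 9/7
[BRL]:[XLZ] = -1/6:9/7 = -7/54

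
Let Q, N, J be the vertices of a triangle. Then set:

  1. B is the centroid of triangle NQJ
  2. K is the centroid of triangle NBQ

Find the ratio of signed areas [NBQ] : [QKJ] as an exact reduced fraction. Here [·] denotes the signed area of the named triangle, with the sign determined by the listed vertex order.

[NBQ]:[QKJ] = 3/4

Work in coordinates with Q = (0, 0), N = (1, 0), J = (0, 1).
1. B is the centroid of triangle NQJ ⇒ B = (1/3, 1/3)
2. K is the centroid of triangle NBQ ⇒ K = (4/9, 1/9)
2·[NBQ] = 1/3, 2·[QKJ] = 4/9
[NBQ]:[QKJ] = 1/3:4/9 = 3/4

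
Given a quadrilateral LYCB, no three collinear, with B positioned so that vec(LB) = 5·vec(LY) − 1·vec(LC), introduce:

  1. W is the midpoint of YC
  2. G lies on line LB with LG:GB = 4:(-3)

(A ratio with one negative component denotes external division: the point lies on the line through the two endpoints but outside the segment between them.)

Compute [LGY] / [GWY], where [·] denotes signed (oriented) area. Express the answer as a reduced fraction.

[LGY]:[GWY] = 8/15

Work in coordinates with L = (0, 0), Y = (1, 0), C = (0, 1), B = (5, -1).
1. W is the midpoint of YC ⇒ W = (1/2, 1/2)
2. G lies on line LB with LG:GB = 4:(-3) ⇒ G = (20, -4)
2·[LGY] = 4, 2·[GWY] = 15/2
[LGY]:[GWY] = 4:15/2 = 8/15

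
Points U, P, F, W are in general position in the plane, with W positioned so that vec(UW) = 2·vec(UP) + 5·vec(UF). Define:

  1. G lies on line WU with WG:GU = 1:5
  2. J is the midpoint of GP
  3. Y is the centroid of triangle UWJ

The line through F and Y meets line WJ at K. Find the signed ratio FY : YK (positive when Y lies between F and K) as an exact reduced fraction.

Work in coordinates with U = (0, 0), P = (1, 0), F = (0, 1), W = (2, 5).
1. G lies on line WU with WG:GU = 1:5 ⇒ G = (5/3, 25/6)
2. J is the midpoint of GP ⇒ J = (4/3, 25/12)
3. Y is the centroid of triangle UWJ ⇒ Y = (10/9, 85/36)
line FY meets WJ at K = (95/63, 205/72)
Y = F + t·(K−F) with t = 14/19, so FY:YK = 14/19:5/19

FY:YK = 14/5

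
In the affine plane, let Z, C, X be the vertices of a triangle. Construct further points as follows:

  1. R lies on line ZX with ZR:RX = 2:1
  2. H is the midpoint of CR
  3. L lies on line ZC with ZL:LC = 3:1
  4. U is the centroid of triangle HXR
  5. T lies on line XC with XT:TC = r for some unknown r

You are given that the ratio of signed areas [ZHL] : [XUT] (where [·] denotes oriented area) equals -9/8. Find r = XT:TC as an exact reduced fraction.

Assign Z = (0, 0), C = (1, 0), X = (0, 1) — the answer is frame-independent, so this choice is without loss of generality.
1. R lies on line ZX with ZR:RX = 2:1 ⇒ R = (0, 2/3)
2. H is the midpoint of CR ⇒ H = (1/2, 1/3)
3. L lies on line ZC with ZL:LC = 3:1 ⇒ L = (3/4, 0)
4. U is the centroid of triangle HXR ⇒ U = (1/6, 2/3)
5. With XT:TC = r, write λ = r/(r+1) so T = X + λ·(C−X); T is affine-linear in λ
Every point depending on T is an affine combination of T and λ-independent points, so each such coordinate is linear in λ; the λ² term in each signed area is a multiple of (C−X)×(C−X) = 0, so 2·[ZHL] and 2·[XUT] are each linear in λ. Evaluating at λ=0 and λ=1:
  2·[ZHL] = -1/4,   2·[XUT] = 1/6·λ
So [ZHL]:[XUT] = (-1/4) / (1/6·λ). Setting this equal to -9/8:
  -1/4 = -9/8·(1/6·λ)  ⇒  λ = 4/3
Then r = λ/(1−λ) = (4/3)/(-1/3) = -4. Check: with r = -4, T = (4/3, -1/3) and [ZHL]:[XUT] = -9/8 as required.

r = -4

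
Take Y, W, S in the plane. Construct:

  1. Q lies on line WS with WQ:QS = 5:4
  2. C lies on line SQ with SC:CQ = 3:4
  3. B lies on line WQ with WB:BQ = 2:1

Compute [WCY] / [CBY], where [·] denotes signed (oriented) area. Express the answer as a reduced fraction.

[WCY]:[CBY] = -153/83

Set Y = (0, 0), W = (1, 0), S = (0, 1); any affine frame gives the same invariant.
1. Q lies on line WS with WQ:QS = 5:4 ⇒ Q = (4/9, 5/9)
2. C lies on line SQ with SC:CQ = 3:4 ⇒ C = (4/21, 17/21)
3. B lies on line WQ with WB:BQ = 2:1 ⇒ B = (17/27, 10/27)
2·[WCY] = 17/21, 2·[CBY] = -83/189
[WCY]:[CBY] = 17/21:-83/189 = -153/83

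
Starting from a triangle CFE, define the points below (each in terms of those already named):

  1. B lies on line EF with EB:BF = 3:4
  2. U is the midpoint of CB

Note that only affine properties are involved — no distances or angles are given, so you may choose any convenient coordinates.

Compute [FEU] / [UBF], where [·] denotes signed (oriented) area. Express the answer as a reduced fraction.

Choose coordinates C = (0, 0), F = (1, 0), E = (0, 1).
1. B lies on line EF with EB:BF = 3:4 ⇒ B = (3/7, 4/7)
2. U is the midpoint of CB ⇒ U = (3/14, 2/7)
2·[FEU] = 1/2, 2·[UBF] = -2/7
[FEU]:[UBF] = 1/2:-2/7 = -7/4

[FEU]:[UBF] = -7/4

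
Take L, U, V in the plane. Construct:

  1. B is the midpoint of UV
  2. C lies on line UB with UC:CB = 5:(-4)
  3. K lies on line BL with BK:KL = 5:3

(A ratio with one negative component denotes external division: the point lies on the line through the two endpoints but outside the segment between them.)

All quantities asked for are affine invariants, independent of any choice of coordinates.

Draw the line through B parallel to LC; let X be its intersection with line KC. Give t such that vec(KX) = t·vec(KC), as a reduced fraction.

Assign L = (0, 0), U = (1, 0), V = (0, 1) — the answer is frame-independent, so this choice is without loss of generality.
1. B is the midpoint of UV ⇒ B = (1/2, 1/2)
2. C lies on line UB with UC:CB = 5:(-4) ⇒ C = (-3/2, 5/2)
3. K lies on line BL with BK:KL = 5:3 ⇒ K = (3/16, 3/16)
through B parallel to LC: direction (-3/2, 5/2); meets KC at X = (3, -11/3)
X = K + t·(C−K) with t = -5/3

t = -5/3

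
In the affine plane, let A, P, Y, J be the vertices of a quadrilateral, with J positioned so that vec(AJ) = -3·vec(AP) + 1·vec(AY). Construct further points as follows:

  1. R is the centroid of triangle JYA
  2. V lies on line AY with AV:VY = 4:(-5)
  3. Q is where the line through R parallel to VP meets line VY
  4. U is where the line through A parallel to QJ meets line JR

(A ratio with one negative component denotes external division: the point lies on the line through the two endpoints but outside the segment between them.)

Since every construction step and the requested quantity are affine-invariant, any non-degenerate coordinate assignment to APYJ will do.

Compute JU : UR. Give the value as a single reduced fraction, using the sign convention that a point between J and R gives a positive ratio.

JU:UR = -42/17

Work in coordinates with A = (0, 0), P = (1, 0), Y = (0, 1), J = (-3, 1).
1. R is the centroid of triangle JYA ⇒ R = (-1, 2/3)
2. V lies on line AY with AV:VY = 4:(-5) ⇒ V = (0, -4)
3. Q is where the line through R parallel to VP meets line VY ⇒ Q = (0, 14/3)
4. U is where the line through A parallel to QJ meets line JR ⇒ U = (9/25, 11/25)
U = J + t·(R−J) with t = 42/25, so JU:UR = t:(1−t) = 42/25:-17/25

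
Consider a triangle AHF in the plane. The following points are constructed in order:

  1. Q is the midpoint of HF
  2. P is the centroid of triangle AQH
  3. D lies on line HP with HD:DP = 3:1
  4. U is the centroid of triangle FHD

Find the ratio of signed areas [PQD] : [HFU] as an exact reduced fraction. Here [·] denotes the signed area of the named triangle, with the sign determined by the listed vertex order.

Choose coordinates A = (0, 0), H = (1, 0), F = (0, 1).
1. Q is the midpoint of HF ⇒ Q = (1/2, 1/2)
2. P is the centroid of triangle AQH ⇒ P = (1/2, 1/6)
3. D lies on line HP with HD:DP = 3:1 ⇒ D = (5/8, 1/8)
4. U is the centroid of triangle FHD ⇒ U = (13/24, 3/8)
2·[PQD] = -1/24, 2·[HFU] = 1/12
[PQD]:[HFU] = -1/24:1/12 = -1/2

[PQD]:[HFU] = -1/2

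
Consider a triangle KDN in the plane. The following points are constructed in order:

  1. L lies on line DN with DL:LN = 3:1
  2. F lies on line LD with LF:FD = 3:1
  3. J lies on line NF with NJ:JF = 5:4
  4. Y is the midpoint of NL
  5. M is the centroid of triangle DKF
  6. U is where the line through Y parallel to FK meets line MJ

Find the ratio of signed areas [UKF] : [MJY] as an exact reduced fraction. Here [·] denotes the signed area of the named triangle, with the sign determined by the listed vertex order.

Set K = (0, 0), D = (1, 0), N = (0, 1); any affine frame gives the same invariant.
1. L lies on line DN with DL:LN = 3:1 ⇒ L = (1/4, 3/4)
2. F lies on line LD with LF:FD = 3:1 ⇒ F = (13/16, 3/16)
3. J lies on line NF with NJ:JF = 5:4 ⇒ J = (65/144, 79/144)
4. Y is the midpoint of NL ⇒ Y = (1/8, 7/8)
5. M is the centroid of triangle DKF ⇒ M = (29/48, 1/16)
6. U is where the line through Y parallel to FK meets line MJ ⇒ U = (977/2928, 901/976)
2·[UKF] = 11/16, 2·[MJY] = 47/432
[UKF]:[MJY] = 11/16:47/432 = 297/47

[UKF]:[MJY] = 297/47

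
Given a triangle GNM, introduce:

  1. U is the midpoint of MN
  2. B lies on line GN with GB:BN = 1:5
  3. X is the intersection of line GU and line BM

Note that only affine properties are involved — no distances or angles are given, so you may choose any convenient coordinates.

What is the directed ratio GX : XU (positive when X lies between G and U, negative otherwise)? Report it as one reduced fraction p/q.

Choose coordinates G = (0, 0), N = (1, 0), M = (0, 1).
1. U is the midpoint of MN ⇒ U = (1/2, 1/2)
2. B lies on line GN with GB:BN = 1:5 ⇒ B = (1/6, 0)
3. X is the intersection of line GU and line BM ⇒ X = (1/7, 1/7)
X = G + t·(U−G) with t = 2/7, so GX:XU = t:(1−t) = 2/7:5/7

GX:XU = 2/5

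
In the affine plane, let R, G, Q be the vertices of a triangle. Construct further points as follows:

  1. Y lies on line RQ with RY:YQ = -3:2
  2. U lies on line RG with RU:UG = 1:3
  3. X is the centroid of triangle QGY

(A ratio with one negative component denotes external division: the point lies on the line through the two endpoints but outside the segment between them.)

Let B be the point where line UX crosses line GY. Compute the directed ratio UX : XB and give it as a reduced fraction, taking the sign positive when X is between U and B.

UX:XB = 19/8

Work in coordinates with R = (0, 0), G = (1, 0), Q = (0, 1).
1. Y lies on line RQ with RY:YQ = -3:2 ⇒ Y = (0, 3)
2. U lies on line RG with RU:UG = 1:3 ⇒ U = (1/4, 0)
3. X is the centroid of triangle QGY ⇒ X = (1/3, 4/3)
line UX meets GY at B = (7/19, 36/19)
X = U + t·(B−U) with t = 19/27, so UX:XB = 19/27:8/27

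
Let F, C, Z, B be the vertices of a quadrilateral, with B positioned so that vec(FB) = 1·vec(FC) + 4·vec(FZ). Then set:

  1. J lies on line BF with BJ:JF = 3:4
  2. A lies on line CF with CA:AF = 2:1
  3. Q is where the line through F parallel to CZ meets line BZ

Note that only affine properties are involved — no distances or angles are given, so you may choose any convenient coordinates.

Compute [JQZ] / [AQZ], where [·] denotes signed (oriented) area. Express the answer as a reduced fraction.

[JQZ]:[AQZ] = 3/14

Choose coordinates F = (0, 0), C = (1, 0), Z = (0, 1), B = (1, 4).
1. J lies on line BF with BJ:JF = 3:4 ⇒ J = (4/7, 16/7)
2. A lies on line CF with CA:AF = 2:1 ⇒ A = (1/3, 0)
3. Q is where the line through F parallel to CZ meets line BZ ⇒ Q = (-1/4, 1/4)
2·[JQZ] = -3/28, 2·[AQZ] = -1/2
[JQZ]:[AQZ] = -3/28:-1/2 = 3/14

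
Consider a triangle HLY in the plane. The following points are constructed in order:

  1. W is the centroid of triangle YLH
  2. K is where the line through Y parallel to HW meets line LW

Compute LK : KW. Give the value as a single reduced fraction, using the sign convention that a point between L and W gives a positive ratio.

LK:KW = -2

Work in coordinates with H = (0, 0), L = (1, 0), Y = (0, 1).
1. W is the centroid of triangle YLH ⇒ W = (1/3, 1/3)
2. K is where the line through Y parallel to HW meets line LW ⇒ K = (-1/3, 2/3)
K = L + t·(W−L) with t = 2, so LK:KW = t:(1−t) = 2:-1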